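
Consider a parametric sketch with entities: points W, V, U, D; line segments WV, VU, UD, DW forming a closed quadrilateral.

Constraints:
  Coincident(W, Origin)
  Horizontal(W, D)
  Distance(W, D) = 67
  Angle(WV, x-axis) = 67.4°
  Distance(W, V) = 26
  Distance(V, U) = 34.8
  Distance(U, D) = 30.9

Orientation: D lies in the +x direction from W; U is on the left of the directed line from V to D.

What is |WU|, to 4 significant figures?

49.54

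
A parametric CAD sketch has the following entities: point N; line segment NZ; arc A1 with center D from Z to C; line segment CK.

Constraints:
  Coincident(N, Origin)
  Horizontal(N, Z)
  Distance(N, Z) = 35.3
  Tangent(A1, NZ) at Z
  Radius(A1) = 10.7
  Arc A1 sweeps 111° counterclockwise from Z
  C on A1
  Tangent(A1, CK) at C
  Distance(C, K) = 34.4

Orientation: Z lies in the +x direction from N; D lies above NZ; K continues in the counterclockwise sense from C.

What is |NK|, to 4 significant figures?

57.12

N is at the origin; NZ is horizontal with |NZ| = 35.3 and Z on the +x side, so Z = (35.30, 0.000). The tangent condition forces DZ to be normal to NZ, so D = Z + (0, 10.7) = (35.30, 10.70). On A1, Z sits at bearing -90° from D; a 111° counterclockwise sweep puts C at bearing 21°, so C = D + 10.7·(cos 21°, sin 21°) = (45.29, 14.53). Since A1 is tangent to CK there, DC ⟂ CK, so CK runs along (−sin 21°, cos 21°); with |CK| = 34.4, K = (32.96, 46.65). Then |NK| = |K − N| = 57.12.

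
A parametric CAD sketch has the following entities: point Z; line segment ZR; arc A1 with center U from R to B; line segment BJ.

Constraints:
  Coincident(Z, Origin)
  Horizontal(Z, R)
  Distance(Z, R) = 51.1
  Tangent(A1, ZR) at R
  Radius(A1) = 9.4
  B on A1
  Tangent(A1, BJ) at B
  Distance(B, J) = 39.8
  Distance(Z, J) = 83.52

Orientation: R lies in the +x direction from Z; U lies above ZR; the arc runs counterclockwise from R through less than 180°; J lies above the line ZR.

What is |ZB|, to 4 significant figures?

60.64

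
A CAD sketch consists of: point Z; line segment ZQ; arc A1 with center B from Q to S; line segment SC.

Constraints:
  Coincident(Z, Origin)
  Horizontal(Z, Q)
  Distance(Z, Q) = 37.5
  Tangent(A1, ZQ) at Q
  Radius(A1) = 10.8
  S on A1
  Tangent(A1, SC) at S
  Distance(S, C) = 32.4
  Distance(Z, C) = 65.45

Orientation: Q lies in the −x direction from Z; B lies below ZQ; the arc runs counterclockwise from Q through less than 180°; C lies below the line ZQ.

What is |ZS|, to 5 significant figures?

49.394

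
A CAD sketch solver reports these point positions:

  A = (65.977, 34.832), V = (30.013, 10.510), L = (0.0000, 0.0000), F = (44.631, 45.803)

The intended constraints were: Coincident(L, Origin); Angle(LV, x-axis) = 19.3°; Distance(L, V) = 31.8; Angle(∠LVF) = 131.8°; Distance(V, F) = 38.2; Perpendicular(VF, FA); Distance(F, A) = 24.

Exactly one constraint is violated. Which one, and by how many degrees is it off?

Perpendicular(VF, FA) — off by 4.70°.

L = (0.00, 0.00) ✓; LV at 19.30° ✓; |LV| = 31.80 ✓; ∠LVF = 131.8° ✓; |VF| = 38.20 ✓; ∠(VF, FA) = 94.70° ✗; |FA| = 24.00 ✓.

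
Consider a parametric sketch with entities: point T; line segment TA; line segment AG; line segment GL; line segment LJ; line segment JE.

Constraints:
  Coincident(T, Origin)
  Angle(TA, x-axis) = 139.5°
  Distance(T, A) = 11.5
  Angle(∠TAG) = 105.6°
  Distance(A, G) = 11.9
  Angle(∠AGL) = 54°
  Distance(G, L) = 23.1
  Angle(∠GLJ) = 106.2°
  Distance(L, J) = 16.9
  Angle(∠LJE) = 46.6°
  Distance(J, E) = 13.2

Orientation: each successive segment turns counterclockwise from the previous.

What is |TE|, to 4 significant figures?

4.882

T is at the origin; TA runs at 139.5° with length 11.5, so A = (-8.745, 7.469). ∠TAG = 105.6° gives AG at -146.1° from the x-axis; with |AG| = 11.9, G = (-18.62, 0.8315). ∠AGL = 54.0° gives GL at -20.10° from the x-axis; with |GL| = 23.1, L = (3.071, -7.107). ∠GLJ = 106.2° gives LJ at 53.70° from the x-axis; with |LJ| = 16.9, J = (13.08, 6.513). ∠LJE = 46.6° gives JE at -172.9° from the x-axis; with |JE| = 13.2, E = (-0.02250, 4.882). Then |TE| = |E − T| = 4.882.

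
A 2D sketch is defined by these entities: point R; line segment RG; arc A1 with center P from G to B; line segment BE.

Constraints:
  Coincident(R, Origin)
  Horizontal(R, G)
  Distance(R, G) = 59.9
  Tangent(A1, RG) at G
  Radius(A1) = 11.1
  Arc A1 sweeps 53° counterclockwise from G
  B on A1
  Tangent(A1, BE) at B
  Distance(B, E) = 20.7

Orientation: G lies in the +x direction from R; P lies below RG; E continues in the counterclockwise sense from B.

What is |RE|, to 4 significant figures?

43.90

R is at the origin; R and G share the same y with |RG| = 59.9 and G on the +x side, so G = (59.90, 0.000). A1 meets RG tangentially, so PG is at right angles to RG, so P = G + (0, -11.1) = (59.90, -11.10). On A1, G sits at bearing 90° from P; a 53° counterclockwise sweep puts B at bearing 143°, so B = P + 11.1·(cos 143°, sin 143°) = (51.04, -4.420). The tangent condition forces PB to be normal to BE, so BE runs along (−sin 143°, cos 143°); with |BE| = 20.7, E = (38.58, -20.95). Then |RE| = |E − R| = 43.90.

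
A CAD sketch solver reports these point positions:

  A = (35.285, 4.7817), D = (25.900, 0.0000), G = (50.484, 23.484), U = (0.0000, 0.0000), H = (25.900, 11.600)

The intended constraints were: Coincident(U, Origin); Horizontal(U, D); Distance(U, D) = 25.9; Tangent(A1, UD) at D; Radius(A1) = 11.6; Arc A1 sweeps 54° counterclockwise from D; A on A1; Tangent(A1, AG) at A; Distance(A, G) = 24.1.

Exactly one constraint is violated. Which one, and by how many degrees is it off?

Tangent(A1, AG) at A — off by 3.10°.

U = (0.00, 0.00) ✓; U.y = 0.00, D.y = 0.00 ✓; |UD| = 25.90 ✓; ∠(HD, DU) = 90.00° ✓; |HD| = 11.60 ✓; bearing(H→A) − bearing(H→D) = 54.00° ✓; |HA| = 11.60 ✓; ∠(HA, AG) = 93.10° ✗; |AG| = 24.10 ✓.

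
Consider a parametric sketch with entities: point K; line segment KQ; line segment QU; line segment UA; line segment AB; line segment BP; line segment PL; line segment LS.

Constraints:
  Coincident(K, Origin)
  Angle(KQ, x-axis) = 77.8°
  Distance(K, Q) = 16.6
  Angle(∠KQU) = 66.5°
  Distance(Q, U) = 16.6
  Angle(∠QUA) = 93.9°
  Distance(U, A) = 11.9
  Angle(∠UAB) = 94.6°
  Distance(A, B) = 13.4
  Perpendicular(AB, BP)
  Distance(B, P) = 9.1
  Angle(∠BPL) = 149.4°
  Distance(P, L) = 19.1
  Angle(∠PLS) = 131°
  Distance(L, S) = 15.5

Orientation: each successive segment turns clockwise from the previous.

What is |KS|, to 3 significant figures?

37.7

K is at the origin; KQ runs at 77.8° with length 16.6, so Q = (3.51, 16.2). ∠KQU = 66.5° gives QU at -35.7° from the x-axis; with |QU| = 16.6, U = (17.0, 6.54). ∠QUA = 93.9° gives UA at -122° from the x-axis; with |UA| = 11.9, A = (10.7, -3.58). ∠UAB = 94.6° gives AB at 153° from the x-axis; with |AB| = 13.4, B = (-1.20, 2.55). AB is perpendicular to BP, so BP runs at 62.8°; with |BP| = 9.1, P = (2.96, 10.6). ∠BPL = 149.4° gives PL at 32.2° from the x-axis; with |PL| = 19.1, L = (19.1, 20.8). ∠PLS = 131.0° gives LS at -16.8° from the x-axis; with |LS| = 15.5, S = (34.0, 16.3). Then |KS| = |S − K| = 37.7.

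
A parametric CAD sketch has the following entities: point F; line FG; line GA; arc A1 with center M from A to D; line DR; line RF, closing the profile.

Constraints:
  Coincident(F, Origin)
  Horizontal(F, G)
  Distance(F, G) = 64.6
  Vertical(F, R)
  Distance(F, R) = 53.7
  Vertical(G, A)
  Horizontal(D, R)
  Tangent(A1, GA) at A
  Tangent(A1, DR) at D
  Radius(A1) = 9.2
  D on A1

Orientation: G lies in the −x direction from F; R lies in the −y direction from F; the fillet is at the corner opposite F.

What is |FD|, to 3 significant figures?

77.2

F is at the origin; FG is horizontal with |FG| = 64.6 and G on the −x side, so G = (-64.6, 0.00). F and R share the same x with |FR| = 53.7 and R on the −y side, so R = (0.00, -53.7). The virtual corner opposite F is at (-64.6, -53.7). Since A1 is tangent to GA there, MA ⟂ GA and since A1 is tangent to DR there, MD ⟂ DR, with radius 9.2, so the center M sits 9.2 in from both sides at M = (-55.4, -44.5). That places the tangent points at A = (-64.6, -44.5) on GA and D = (-55.4, -53.7) on DR. Then |FD| = |D − F| = 77.2.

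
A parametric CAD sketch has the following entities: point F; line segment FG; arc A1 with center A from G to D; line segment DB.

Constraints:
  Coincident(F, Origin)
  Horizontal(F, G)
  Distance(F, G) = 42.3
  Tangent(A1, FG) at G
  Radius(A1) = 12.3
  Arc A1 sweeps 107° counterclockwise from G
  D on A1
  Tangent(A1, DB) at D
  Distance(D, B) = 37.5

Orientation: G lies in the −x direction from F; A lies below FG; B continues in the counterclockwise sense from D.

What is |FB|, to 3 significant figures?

67.4

F is at the origin; F and G share the same y with |FG| = 42.3 and G on the −x side, so G = (-42.3, 0.00). Tangency of A1 to FG means the radius AG is perpendicular to FG, so A = G + (0, -12.3) = (-42.3, -12.3). On A1, G sits at bearing 90° from A; a 107° counterclockwise sweep puts D at bearing 197°, so D = A + 12.3·(cos 197°, sin 197°) = (-54.1, -15.9). Tangency of A1 to DB means the radius AD is perpendicular to DB, so DB runs along (−sin 197°, cos 197°); with |DB| = 37.5, B = (-43.1, -51.8). Then |FB| = |B − F| = 67.4.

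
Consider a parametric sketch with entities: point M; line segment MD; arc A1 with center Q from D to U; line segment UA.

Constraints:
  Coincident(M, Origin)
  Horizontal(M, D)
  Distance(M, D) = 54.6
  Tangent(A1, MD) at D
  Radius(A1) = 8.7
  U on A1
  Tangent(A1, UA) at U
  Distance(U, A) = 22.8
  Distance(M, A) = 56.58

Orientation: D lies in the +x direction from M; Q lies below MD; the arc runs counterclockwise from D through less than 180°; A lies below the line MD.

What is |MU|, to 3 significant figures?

46.8

M is at the origin; M and D share the same y with |MD| = 54.6 and D on the +x side, so D = (54.6, 0.00). A1 meets MD tangentially, so QD is at right angles to MD, so Q = D + (0, -8.7) = (54.6, -8.70). Since QU ⟂ UA (tangency), |QA| = √(8.7² + 22.8²) = 24.4 regardless of where U sits on A1. So A lies on both circle(M, 56.58) and circle(Q, 24.4); the below-MD intersection is A = (46.8, -31.8). U is the foot of the tangent from A: U = (45.9, -9.04).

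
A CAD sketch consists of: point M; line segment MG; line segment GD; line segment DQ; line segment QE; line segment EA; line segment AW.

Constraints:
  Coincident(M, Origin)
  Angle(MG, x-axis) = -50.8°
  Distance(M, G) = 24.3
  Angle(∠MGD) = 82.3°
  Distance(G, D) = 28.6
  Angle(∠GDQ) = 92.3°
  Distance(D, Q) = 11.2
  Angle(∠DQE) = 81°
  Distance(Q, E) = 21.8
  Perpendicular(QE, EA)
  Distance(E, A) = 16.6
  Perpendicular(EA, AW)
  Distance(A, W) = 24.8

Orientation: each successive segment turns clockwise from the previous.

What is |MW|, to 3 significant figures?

42.3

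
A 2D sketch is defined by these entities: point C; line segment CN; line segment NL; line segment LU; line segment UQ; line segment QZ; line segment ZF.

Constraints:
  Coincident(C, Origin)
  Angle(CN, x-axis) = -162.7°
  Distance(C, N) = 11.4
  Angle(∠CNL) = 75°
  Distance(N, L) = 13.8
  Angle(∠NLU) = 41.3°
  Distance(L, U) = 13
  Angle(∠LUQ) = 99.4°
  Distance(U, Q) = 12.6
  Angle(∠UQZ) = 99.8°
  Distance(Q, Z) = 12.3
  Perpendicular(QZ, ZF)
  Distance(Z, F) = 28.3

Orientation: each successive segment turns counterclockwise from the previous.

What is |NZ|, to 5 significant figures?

10.112

C is at the origin; CN runs at -162.7° with length 11.4, so N = (-10.884, -3.3901). ∠CNL = 75.0° gives NL at -57.700° from the x-axis; with |NL| = 13.8, L = (-3.5102, -15.055). ∠NLU = 41.3° gives LU at 81.000° from the x-axis; with |LU| = 13.0, U = (-1.4766, -2.2147). ∠LUQ = 99.4° gives UQ at 161.60° from the x-axis; with |UQ| = 12.6, Q = (-13.432, 1.7624). ∠UQZ = 99.8° gives QZ at -118.20° from the x-axis; with |QZ| = 12.3, Z = (-19.245, -9.0776). Then |NZ| = |Z − N| = 10.112.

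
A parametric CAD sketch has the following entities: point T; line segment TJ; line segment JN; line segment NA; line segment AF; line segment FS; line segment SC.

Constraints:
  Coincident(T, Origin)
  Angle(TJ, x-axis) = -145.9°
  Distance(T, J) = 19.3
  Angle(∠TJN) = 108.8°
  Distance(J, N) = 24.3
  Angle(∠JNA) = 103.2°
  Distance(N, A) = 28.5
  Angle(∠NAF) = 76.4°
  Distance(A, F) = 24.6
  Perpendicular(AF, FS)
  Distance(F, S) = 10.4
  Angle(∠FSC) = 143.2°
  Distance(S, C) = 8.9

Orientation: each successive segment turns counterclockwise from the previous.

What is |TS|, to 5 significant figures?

12.549

T is at the origin; TJ runs at -145.9° with length 19.3, so J = (-15.982, -10.820). ∠TJN = 108.8° gives JN at -74.700° from the x-axis; with |JN| = 24.3, N = (-9.5694, -34.259). ∠JNA = 103.2° gives NA at 2.1000° from the x-axis; with |NA| = 28.5, A = (18.911, -33.215). ∠NAF = 76.4° gives AF at 105.70° from the x-axis; with |AF| = 24.6, F = (12.255, -9.5325). AF is perpendicular to FS, so FS runs at -164.30°; with |FS| = 10.4, S = (2.2426, -12.347). Then |TS| = |S − T| = 12.549.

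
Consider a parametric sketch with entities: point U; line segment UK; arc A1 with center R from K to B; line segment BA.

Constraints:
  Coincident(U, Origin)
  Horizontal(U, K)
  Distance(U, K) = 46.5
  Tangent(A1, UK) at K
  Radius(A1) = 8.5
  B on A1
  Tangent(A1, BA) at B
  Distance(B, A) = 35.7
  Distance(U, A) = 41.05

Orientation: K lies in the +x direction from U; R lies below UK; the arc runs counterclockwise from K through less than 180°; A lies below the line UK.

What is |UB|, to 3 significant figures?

39.4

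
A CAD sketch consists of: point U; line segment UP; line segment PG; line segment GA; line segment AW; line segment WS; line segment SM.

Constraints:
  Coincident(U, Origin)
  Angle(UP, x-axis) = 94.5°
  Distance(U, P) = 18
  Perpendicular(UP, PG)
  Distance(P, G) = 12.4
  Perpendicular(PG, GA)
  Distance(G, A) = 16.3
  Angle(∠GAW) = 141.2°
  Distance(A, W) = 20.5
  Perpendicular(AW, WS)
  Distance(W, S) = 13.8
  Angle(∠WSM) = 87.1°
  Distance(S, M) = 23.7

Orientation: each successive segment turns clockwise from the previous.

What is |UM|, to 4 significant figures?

12.90

AW ⟂ WS, so WS runs at 145.7°; with |WS| = 13.8, S = (-10.72, -6.491). ∠WSM = 87.1° gives SM at 52.80° from the x-axis; with |SM| = 23.7, M = (3.605, 12.39). Then |UM| = |M − U| = 12.90.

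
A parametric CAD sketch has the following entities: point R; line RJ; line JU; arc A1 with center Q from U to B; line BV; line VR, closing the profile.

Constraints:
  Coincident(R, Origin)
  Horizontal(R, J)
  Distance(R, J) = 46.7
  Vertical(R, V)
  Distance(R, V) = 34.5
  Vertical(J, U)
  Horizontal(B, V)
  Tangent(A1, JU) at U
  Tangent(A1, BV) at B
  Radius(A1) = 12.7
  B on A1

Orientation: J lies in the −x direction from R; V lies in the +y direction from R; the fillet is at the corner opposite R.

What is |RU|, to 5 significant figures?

51.538

R is at the origin; R and J share the same y with |RJ| = 46.7 and J on the −x side, so J = (-46.700, 0.0000). R and V share the same x with |RV| = 34.5 and V on the +y side, so V = (0.0000, 34.500). The virtual corner opposite R is at (-46.700, 34.500). A1 meets JU tangentially, so QU is at right angles to JU and since A1 is tangent to BV there, QB ⟂ BV, with radius 12.7, so the center Q sits 12.7 in from both sides at Q = (-34.000, 21.800). That places the tangent points at U = (-46.700, 21.800) on JU and B = (-34.000, 34.500) on BV. Then |RU| = |U − R| = 51.538.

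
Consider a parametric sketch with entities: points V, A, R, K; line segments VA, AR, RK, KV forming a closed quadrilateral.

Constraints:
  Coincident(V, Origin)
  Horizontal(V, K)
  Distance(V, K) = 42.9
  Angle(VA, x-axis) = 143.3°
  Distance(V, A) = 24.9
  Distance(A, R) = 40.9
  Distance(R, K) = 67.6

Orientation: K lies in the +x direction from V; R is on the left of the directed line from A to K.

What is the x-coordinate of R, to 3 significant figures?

-1.21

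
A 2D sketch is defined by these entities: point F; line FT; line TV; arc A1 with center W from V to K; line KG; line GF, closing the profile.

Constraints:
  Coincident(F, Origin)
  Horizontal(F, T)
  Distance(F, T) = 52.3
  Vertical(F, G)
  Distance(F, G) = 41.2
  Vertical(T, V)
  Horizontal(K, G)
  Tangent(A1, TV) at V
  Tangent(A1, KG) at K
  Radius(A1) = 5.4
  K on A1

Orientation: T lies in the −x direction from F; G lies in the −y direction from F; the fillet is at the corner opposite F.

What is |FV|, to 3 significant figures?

63.4

F is at the origin; FT is horizontal with |FT| = 52.3 and T on the −x side, so T = (-52.3, 0.00). F and G share the same x with |FG| = 41.2 and G on the −y side, so G = (0.00, -41.2). The virtual corner opposite F is at (-52.3, -41.2). Since A1 is tangent to TV there, WV ⟂ TV and since A1 is tangent to KG there, WK ⟂ KG, with radius 5.4, so the center W sits 5.4 in from both sides at W = (-46.9, -35.8). That places the tangent points at V = (-52.3, -35.8) on TV and K = (-46.9, -41.2) on KG. Then |FV| = |V − F| = 63.4.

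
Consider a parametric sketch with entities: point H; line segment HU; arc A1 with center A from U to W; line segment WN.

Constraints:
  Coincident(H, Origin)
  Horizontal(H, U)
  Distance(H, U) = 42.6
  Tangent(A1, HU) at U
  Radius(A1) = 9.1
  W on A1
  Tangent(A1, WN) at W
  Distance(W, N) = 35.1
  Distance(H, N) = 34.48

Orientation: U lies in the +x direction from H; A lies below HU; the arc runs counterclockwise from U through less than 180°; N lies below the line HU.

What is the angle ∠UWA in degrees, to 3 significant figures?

63.7°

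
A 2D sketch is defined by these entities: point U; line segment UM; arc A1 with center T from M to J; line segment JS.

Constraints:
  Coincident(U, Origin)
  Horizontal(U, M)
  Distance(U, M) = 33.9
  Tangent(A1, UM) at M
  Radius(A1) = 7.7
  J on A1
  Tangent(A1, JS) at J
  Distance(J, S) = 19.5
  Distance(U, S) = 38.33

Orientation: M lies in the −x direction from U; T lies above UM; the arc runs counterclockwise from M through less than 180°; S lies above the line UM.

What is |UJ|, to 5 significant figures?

27.377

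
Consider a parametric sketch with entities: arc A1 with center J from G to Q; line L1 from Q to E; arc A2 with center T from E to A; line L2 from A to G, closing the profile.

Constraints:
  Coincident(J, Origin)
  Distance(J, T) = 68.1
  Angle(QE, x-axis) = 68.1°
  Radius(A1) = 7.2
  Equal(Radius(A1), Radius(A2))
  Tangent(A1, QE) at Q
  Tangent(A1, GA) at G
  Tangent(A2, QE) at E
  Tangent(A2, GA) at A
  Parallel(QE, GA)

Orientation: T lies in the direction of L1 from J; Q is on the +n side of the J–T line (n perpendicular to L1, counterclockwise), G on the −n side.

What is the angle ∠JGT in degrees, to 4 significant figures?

83.96°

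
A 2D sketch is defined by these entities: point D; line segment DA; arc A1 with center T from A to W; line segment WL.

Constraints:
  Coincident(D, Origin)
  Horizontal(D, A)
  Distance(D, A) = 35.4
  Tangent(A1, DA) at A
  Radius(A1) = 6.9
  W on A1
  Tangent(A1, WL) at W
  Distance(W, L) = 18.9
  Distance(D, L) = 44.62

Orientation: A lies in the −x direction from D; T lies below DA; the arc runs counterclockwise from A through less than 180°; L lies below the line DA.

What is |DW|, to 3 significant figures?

42.9

Checks: |TW| = 6.900 ✓; ∠(TW, WL) = 90.00° ✓; |WL| = 18.90 ✓; |DL| = 44.62 ✓.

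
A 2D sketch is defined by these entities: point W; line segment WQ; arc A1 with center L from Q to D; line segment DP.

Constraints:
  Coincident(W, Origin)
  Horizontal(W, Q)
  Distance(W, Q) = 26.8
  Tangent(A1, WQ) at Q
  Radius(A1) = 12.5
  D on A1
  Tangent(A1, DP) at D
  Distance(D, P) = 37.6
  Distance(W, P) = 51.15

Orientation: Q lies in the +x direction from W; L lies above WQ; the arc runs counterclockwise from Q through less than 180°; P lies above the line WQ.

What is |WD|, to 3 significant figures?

41.8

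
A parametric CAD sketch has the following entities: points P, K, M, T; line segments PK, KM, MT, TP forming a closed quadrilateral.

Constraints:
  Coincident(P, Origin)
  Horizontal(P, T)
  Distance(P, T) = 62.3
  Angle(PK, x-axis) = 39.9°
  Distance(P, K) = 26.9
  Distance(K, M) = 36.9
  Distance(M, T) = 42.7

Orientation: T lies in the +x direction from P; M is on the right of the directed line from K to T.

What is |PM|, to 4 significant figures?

31.13

Checks: |KM| = 36.90 ✓; |MT| = 42.70 ✓.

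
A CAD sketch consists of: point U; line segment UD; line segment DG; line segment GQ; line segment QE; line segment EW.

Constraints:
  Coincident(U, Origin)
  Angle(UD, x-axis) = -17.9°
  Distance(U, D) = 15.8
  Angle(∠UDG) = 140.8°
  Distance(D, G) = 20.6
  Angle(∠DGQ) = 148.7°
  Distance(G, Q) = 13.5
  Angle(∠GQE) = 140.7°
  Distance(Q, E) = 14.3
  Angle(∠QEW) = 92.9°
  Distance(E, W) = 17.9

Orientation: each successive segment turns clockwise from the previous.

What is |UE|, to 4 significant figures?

50.24

∠DGQ = 148.7° gives GQ at -88.40° from the x-axis; with |GQ| = 13.5, Q = (26.60, -35.65). ∠GQE = 140.7° gives QE at -127.7° from the x-axis; with |QE| = 14.3, E = (17.86, -46.96). Then |UE| = |E − U| = 50.24.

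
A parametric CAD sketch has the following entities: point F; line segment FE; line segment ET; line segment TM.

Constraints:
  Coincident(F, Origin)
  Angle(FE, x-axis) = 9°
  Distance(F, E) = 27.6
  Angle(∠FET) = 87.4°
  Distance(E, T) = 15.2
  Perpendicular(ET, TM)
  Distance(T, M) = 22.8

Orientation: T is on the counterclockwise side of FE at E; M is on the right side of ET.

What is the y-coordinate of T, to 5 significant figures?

19.207

F is at the origin; FE runs at 9.0° with length 27.6, so E = 27.6·(cos 9.0°, sin 9.0°) = (27.260, 4.3176). ∠FET = 87.4°, so ET runs at 9.0° + (180° − 87.4°) = 101.60° from the x-axis; with |ET| = 15.2, T = E + 15.2·(cos 101.60°, sin 101.60°) = (24.204, 19.207). So T.y = 19.207.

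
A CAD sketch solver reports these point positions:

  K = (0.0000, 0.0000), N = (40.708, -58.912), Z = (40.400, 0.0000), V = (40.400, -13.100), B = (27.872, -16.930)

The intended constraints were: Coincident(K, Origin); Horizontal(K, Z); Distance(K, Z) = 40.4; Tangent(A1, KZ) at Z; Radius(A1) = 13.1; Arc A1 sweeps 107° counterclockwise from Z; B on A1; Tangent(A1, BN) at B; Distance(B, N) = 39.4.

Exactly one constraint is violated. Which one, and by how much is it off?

Distance(B, N) = 39.4 — off by 4.50.

K = (0.00, 0.00) ✓; K.y = 0.00, Z.y = 0.00 ✓; |KZ| = 40.40 ✓; ∠(VZ, ZK) = 90.00° ✓; |VZ| = 13.10 ✓; bearing(V→B) − bearing(V→Z) = 107.0° ✓; |VB| = 13.10 ✓; ∠(VB, BN) = 90.00° ✓; |BN| = 43.90 ✗.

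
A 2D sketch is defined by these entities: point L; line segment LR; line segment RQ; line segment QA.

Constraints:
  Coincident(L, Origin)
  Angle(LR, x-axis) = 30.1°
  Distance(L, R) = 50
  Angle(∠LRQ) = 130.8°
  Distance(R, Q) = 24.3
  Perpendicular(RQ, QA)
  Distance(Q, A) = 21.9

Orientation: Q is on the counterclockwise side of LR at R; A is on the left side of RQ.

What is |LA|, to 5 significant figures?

59.162

L is at the origin; LR runs at 30.1° with length 50.0, so R = 50.0·(cos 30.1°, sin 30.1°) = (43.258, 25.076). ∠LRQ = 130.8°, so RQ runs at 30.1° + (180° − 130.8°) = 79.300° from the x-axis; with |RQ| = 24.3, Q = R + 24.3·(cos 79.300°, sin 79.300°) = (47.769, 48.953). The perpendicularity gives QA at right angles to RQ; with |QA| = 21.9 on the left of RQ, A = Q + 21.9·(-0.98261, 0.18567) = (26.250, 53.019). Then |LA| = |A − L| = 59.162.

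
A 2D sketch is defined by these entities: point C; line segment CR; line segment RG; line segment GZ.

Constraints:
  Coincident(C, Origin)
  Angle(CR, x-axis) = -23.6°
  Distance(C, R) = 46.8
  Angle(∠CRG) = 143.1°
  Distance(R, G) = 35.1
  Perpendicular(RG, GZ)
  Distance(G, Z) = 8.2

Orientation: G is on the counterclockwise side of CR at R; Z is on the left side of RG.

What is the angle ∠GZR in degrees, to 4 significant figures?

76.85°

∠CRG = 143.1°, so RG runs at -23.6° + (180° − 143.1°) = 13.30° from the x-axis; with |RG| = 35.1, G = R + 35.1·(cos 13.30°, sin 13.30°) = (77.04, -10.66). RG is perpendicular to GZ; with |GZ| = 8.2 on the left of RG, Z = G + 8.2·(-0.2300, 0.9732) = (75.16, -2.682). Then cos ∠GZR = ZG·ZR / (|ZG||ZR|), giving 76.85°.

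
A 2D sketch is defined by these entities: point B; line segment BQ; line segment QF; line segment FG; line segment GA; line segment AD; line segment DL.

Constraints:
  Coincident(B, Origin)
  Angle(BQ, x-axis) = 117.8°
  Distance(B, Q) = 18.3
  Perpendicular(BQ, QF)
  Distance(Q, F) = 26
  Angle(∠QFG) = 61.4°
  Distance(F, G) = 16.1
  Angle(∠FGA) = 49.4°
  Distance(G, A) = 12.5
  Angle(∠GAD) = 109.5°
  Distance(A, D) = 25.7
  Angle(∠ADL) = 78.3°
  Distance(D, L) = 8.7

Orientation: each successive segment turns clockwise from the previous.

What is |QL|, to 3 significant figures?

38.2

B is at the origin; BQ runs at 117.8° with length 18.3, so Q = (-8.53, 16.2). BQ ⟂ QF, so QF runs at 27.8°; with |QF| = 26.0, F = (14.5, 28.3). ∠QFG = 61.4° gives FG at -90.8° from the x-axis; with |FG| = 16.1, G = (14.2, 12.2). ∠FGA = 49.4° gives GA at 139° from the x-axis; with |GA| = 12.5, A = (4.86, 20.5). ∠GAD = 109.5° gives AD at 68.1° from the x-axis; with |AD| = 25.7, D = (14.4, 44.3). ∠ADL = 78.3° gives DL at -33.6° from the x-axis; with |DL| = 8.7, L = (21.7, 39.5). Then |QL| = |L − Q| = 38.2.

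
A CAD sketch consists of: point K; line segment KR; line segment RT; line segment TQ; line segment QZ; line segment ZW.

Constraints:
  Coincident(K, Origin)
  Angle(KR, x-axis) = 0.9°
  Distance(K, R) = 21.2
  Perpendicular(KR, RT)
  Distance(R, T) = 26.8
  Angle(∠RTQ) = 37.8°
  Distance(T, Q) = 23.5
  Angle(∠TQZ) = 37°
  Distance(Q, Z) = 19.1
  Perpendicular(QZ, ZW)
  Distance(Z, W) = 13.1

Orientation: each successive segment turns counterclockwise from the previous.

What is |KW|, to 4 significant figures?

33.83

K is at the origin; KR runs at 0.9° with length 21.2, so R = (21.20, 0.3330). KR ⟂ RT, so RT runs at 90.90°; with |RT| = 26.8, T = (20.78, 27.13). ∠RTQ = 37.8° gives TQ at -126.9° from the x-axis; with |TQ| = 23.5, Q = (6.667, 8.337). ∠TQZ = 37.0° gives QZ at 16.10° from the x-axis; with |QZ| = 19.1, Z = (25.02, 13.63). QZ ⟂ ZW, so ZW runs at 106.1°; with |ZW| = 13.1, W = (21.38, 26.22). Then |KW| = |W − K| = 33.83.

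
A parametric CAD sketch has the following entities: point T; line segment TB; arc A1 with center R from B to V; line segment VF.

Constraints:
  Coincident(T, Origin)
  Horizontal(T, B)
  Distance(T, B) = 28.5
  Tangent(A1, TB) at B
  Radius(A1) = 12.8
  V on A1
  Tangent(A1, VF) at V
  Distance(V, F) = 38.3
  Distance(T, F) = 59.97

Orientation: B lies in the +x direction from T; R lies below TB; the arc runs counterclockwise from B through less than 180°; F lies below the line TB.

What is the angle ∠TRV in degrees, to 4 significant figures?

41.57°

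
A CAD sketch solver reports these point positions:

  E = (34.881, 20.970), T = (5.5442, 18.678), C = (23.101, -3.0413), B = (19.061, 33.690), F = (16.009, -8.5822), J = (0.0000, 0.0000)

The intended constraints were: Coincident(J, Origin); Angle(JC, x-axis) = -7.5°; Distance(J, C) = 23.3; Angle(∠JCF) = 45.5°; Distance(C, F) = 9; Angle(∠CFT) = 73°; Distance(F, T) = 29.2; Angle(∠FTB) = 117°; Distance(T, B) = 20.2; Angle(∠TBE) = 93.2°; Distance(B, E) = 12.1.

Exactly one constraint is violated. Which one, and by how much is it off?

Distance(B, E) = 12.1 — off by 8.20.

J = (0.00, 0.00) ✓; JC at -7.500° ✓; |JC| = 23.30 ✓; ∠JCF = 45.50° ✓; |CF| = 9.000 ✓; ∠CFT = 73.00° ✓; |FT| = 29.20 ✓; ∠FTB = 117.0° ✓; |TB| = 20.20 ✓; ∠TBE = 93.20° ✓; |BE| = 20.30 ✗.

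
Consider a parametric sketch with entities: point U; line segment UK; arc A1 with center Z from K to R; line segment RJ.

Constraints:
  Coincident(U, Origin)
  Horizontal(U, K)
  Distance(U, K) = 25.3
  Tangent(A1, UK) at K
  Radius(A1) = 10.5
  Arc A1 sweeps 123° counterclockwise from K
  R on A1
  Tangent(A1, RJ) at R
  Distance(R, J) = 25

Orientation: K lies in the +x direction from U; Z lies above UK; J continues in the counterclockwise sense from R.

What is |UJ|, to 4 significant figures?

42.46

On A1, K sits at bearing -90° from Z; a 123° counterclockwise sweep puts R at bearing 33°, so R = Z + 10.5·(cos 33°, sin 33°) = (34.11, 16.22). A1 meets RJ tangentially, so ZR is at right angles to RJ, so RJ runs along (−sin 33°, cos 33°); with |RJ| = 25.0, J = (20.49, 37.19). Then |UJ| = |J − U| = 42.46.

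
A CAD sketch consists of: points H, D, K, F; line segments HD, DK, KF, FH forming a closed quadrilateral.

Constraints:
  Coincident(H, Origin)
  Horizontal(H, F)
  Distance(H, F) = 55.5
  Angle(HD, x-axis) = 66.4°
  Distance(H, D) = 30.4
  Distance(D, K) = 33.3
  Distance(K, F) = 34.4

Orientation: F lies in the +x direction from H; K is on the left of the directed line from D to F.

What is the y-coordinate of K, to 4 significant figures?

32.79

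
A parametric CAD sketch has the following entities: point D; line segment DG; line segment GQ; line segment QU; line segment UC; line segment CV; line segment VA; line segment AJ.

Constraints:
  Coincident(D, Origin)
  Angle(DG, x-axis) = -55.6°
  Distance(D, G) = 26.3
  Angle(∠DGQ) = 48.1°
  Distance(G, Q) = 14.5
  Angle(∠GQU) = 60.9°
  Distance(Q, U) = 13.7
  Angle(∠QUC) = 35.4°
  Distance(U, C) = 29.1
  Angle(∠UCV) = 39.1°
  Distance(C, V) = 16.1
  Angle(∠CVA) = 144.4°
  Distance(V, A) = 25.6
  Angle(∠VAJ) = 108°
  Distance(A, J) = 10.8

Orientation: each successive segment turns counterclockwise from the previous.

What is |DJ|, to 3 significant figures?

8.35

D is at the origin; DG runs at -55.6° with length 26.3, so G = (14.9, -21.7). ∠DGQ = 48.1° gives GQ at 76.3° from the x-axis; with |GQ| = 14.5, Q = (18.3, -7.61). ∠GQU = 60.9° gives QU at -165° from the x-axis; with |QU| = 13.7, U = (5.08, -11.3). ∠QUC = 35.4° gives UC at -20.0° from the x-axis; with |UC| = 29.1, C = (32.4, -21.2). ∠UCV = 39.1° gives CV at 121° from the x-axis; with |CV| = 16.1, V = (24.2, -7.39). ∠CVA = 144.4° gives VA at 156° from the x-axis; with |VA| = 25.6, A = (0.685, 2.82). ∠VAJ = 108.0° gives AJ at -132° from the x-axis; with |AJ| = 10.8, J = (-6.47, -5.27). Then |DJ| = |J − D| = 8.35.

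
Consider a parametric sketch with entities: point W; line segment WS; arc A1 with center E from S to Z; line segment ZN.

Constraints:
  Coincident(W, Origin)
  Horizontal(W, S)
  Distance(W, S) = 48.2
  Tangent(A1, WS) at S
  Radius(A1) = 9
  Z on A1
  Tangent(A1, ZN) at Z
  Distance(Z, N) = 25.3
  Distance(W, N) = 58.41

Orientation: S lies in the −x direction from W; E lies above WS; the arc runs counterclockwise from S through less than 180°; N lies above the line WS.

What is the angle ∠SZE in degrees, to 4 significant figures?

37.38°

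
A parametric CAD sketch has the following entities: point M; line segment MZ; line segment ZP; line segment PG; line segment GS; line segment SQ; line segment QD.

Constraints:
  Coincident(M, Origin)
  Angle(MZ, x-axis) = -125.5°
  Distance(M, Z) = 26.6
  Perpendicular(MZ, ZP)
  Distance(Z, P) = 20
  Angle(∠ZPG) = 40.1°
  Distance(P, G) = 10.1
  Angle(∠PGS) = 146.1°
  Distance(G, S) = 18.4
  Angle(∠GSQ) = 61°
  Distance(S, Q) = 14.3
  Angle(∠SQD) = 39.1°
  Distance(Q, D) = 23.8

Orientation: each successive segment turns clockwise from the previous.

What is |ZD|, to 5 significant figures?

19.184

∠GSQ = 61.0° gives SQ at -148.30° from the x-axis; with |SQ| = 14.3, Q = (-17.782, -25.750). ∠SQD = 39.1° gives QD at 70.800° from the x-axis; with |QD| = 23.8, D = (-9.9550, -3.2741). Then |ZD| = |D − Z| = 19.184.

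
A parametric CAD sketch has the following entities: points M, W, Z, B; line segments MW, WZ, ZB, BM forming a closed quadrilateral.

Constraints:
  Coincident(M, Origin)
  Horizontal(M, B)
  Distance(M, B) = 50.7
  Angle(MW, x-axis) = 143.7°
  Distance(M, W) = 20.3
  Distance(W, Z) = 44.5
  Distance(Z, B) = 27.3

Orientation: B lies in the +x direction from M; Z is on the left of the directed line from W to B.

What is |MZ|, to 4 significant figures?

31.88

Checks: |WZ| = 44.50 ✓; |ZB| = 27.30 ✓.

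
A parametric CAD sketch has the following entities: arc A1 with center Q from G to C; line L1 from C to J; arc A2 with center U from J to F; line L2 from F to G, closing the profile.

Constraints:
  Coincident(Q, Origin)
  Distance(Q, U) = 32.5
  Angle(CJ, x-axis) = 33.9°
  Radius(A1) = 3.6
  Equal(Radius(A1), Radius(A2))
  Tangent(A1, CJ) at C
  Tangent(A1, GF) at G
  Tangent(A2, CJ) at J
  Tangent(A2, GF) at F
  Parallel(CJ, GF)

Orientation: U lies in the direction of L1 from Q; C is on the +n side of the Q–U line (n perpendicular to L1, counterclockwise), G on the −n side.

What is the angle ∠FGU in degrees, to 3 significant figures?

6.32°

The slot axis is L1's direction at 33.9°, so u = (cos 33.9°, sin 33.9°) = (0.830, 0.558) and n = (−sin 33.9°, cos 33.9°) = (-0.558, 0.830). Q is at the origin and U lies 32.5 along u from Q, so U = 32.5·u = (27.0, 18.1). Tangency of A1 to both parallel lines with radius 3.6 puts C and G at Q ± 3.6·n: C = (-2.01, 2.99), G = (2.01, -2.99). Equal radii place J and F the same way about U: J = U + 3.6·n = (25.0, 21.1), F = U − 3.6·n = (29.0, 15.1). Then cos ∠FGU = GF·GU / (|GF||GU|), giving 6.32°.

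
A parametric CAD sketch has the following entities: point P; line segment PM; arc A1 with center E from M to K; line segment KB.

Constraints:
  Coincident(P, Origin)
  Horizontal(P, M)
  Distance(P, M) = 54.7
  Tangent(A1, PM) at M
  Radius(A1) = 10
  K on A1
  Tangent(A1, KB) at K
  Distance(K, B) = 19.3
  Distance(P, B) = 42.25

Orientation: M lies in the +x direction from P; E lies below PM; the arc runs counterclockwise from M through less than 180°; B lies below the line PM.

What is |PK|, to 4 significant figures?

46.34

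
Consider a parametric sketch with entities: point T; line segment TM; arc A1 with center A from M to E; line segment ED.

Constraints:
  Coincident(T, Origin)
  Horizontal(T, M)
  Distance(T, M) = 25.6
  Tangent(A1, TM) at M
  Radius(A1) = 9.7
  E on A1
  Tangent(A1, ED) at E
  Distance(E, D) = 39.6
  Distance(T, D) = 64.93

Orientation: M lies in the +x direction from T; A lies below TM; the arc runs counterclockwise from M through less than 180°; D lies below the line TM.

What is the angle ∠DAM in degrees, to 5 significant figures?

146.83°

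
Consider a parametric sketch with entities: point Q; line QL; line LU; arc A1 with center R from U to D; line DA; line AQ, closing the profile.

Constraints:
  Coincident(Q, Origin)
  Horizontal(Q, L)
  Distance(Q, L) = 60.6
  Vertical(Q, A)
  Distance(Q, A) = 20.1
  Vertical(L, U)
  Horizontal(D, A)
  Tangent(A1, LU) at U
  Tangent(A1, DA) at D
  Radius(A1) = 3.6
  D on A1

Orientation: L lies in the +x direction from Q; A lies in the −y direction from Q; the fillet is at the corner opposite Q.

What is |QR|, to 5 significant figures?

59.340

Q is at the origin; QL is horizontal with |QL| = 60.6 and L on the +x side, so L = (60.600, 0.0000). Q and A share the same x with |QA| = 20.1 and A on the −y side, so A = (0.0000, -20.100). The virtual corner opposite Q is at (60.600, -20.100). Since A1 is tangent to LU there, RU ⟂ LU and since A1 is tangent to DA there, RD ⟂ DA, with radius 3.6, so the center R sits 3.6 in from both sides at R = (57.000, -16.500). Then |QR| = |R − Q| = 59.340.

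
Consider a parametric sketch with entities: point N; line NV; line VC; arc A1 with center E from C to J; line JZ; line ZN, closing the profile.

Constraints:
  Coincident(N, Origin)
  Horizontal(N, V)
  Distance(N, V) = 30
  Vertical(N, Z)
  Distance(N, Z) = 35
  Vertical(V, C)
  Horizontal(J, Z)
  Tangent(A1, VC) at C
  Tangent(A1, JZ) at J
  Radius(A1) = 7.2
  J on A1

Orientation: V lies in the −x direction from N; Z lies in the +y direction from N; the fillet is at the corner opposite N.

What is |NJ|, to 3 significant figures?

41.8

The virtual corner opposite N is at (-30.0, 35.0). The tangent condition forces EC to be normal to VC and tangency of A1 to JZ means the radius EJ is perpendicular to JZ, with radius 7.2, so the center E sits 7.2 in from both sides at E = (-22.8, 27.8). That places the tangent points at C = (-30.0, 27.8) on VC and J = (-22.8, 35.0) on JZ. Then |NJ| = |J − N| = 41.8.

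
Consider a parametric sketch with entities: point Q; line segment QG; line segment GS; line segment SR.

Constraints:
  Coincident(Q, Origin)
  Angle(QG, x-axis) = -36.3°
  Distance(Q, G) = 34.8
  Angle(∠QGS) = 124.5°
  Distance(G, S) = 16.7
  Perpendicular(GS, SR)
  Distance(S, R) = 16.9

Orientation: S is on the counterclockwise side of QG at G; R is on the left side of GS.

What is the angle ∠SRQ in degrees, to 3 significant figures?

108°

∠QGS = 124.5°, so GS runs at -36.3° + (180° − 124.5°) = 19.2° from the x-axis; with |GS| = 16.7, S = G + 16.7·(cos 19.2°, sin 19.2°) = (43.8, -15.1). The perpendicularity gives SR at right angles to GS; with |SR| = 16.9 on the left of GS, R = S + 16.9·(-0.329, 0.944) = (38.3, 0.850). Then cos ∠SRQ = RS·RQ / (|RS||RQ|), giving 108°.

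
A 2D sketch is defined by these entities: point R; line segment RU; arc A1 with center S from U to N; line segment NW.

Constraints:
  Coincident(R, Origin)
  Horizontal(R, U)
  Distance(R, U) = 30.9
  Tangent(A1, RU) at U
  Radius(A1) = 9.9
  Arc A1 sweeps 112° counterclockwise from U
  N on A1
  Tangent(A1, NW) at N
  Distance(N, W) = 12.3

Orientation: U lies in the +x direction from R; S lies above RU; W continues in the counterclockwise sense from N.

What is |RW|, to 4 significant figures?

43.40

R is at the origin; R and U share the same y with |RU| = 30.9 and U on the +x side, so U = (30.90, 0.000). A1 meets RU tangentially, so SU is at right angles to RU, so S = U + (0, 9.9) = (30.90, 9.900). On A1, U sits at bearing -90° from S; a 112° counterclockwise sweep puts N at bearing 22°, so N = S + 9.9·(cos 22°, sin 22°) = (40.08, 13.61). The tangent condition forces SN to be normal to NW, so NW runs along (−sin 22°, cos 22°); with |NW| = 12.3, W = (35.47, 25.01). Then |RW| = |W − R| = 43.40.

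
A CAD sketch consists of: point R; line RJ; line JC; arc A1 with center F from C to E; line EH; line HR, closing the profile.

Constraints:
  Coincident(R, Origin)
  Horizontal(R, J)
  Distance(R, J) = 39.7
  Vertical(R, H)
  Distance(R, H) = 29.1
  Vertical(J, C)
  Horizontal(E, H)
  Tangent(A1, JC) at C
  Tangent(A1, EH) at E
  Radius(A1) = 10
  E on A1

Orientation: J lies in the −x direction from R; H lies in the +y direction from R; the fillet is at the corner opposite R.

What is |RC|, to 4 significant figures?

44.06

R is at the origin; R and J share the same y with |RJ| = 39.7 and J on the −x side, so J = (-39.70, 0.000). R and H share the same x with |RH| = 29.1 and H on the +y side, so H = (0.000, 29.10). The virtual corner opposite R is at (-39.70, 29.10). A1 meets JC tangentially, so FC is at right angles to JC and A1 meets EH tangentially, so FE is at right angles to EH, with radius 10.0, so the center F sits 10.0 in from both sides at F = (-29.70, 19.10). That places the tangent points at C = (-39.70, 19.10) on JC and E = (-29.70, 29.10) on EH. Then |RC| = |C − R| = 44.06.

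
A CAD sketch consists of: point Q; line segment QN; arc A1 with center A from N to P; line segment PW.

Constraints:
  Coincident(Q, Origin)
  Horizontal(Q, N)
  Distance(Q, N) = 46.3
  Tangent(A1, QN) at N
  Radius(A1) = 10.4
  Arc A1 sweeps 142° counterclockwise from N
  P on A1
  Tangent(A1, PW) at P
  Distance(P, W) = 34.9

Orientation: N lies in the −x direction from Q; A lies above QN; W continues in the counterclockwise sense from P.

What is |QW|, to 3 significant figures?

78.4

Q is at the origin; QN is horizontal with |QN| = 46.3 and N on the −x side, so N = (-46.3, 0.00). Tangency of A1 to QN means the radius AN is perpendicular to QN, so A = N + (0, 10.4) = (-46.3, 10.4). On A1, N sits at bearing -90° from A; a 142° counterclockwise sweep puts P at bearing 52°, so P = A + 10.4·(cos 52°, sin 52°) = (-39.9, 18.6). Since A1 is tangent to PW there, AP ⟂ PW, so PW runs along (−sin 52°, cos 52°); with |PW| = 34.9, W = (-67.4, 40.1). Then |QW| = |W − Q| = 78.4.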